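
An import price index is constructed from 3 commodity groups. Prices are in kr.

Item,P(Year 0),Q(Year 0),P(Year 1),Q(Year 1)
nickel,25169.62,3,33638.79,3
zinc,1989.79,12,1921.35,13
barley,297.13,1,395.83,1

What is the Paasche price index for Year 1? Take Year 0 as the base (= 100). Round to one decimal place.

124.2

Paasche price index uses current-period quantities as weights.
ΣP(Year 1)·Q(Year 1) = 33638.79×3 + 1921.35×13 + 395.83×1 = 100916.37 + 24977.55 + 395.83 = 126289.75
ΣP(Year 0)·Q(Year 1) = 25169.62×3 + 1989.79×13 + 297.13×1 = 75508.86 + 25867.27 + 297.13 = 101673.26
Index = 126289.75 / 101673.26 × 100 = 124.2114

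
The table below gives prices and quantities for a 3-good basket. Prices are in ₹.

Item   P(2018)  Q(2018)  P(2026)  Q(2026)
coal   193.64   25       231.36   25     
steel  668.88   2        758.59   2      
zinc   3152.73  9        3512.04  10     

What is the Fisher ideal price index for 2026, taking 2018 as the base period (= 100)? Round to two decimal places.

Laspeyres component (base-period weights):
ΣP(2026)Q(2018) = 231.36×25 + 758.59×2 + 3512.04×9 = 5784 + 1517.18 + 31608.36 = 38909.54
ΣP(2018)Q(2018) = 193.64×25 + 668.88×2 + 3152.73×9 = 4841 + 1337.76 + 28374.57 = 34553.33
L = 38909.54 / 34553.33 × 100 = 112.6072
Paasche component (current-period weights):
ΣP(2026)Q(2026) = 231.36×25 + 758.59×2 + 3512.04×10 = 5784 + 1517.18 + 35120.4 = 42421.58
ΣP(2018)Q(2026) = 193.64×25 + 668.88×2 + 3152.73×10 = 4841 + 1337.76 + 31527.3 = 37706.06
P = 42421.58 / 37706.06 × 100 = 112.5060
Fisher = √(L × P) = √(112.6072 × 112.5060) = 112.5566

112.56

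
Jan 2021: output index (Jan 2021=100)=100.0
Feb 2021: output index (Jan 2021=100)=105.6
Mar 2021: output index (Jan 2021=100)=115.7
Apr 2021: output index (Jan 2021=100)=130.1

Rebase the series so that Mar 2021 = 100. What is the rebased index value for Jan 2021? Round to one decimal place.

86.4

Rebased(Jan 2021) = 100.0 / 115.7 × 100 = 86.4304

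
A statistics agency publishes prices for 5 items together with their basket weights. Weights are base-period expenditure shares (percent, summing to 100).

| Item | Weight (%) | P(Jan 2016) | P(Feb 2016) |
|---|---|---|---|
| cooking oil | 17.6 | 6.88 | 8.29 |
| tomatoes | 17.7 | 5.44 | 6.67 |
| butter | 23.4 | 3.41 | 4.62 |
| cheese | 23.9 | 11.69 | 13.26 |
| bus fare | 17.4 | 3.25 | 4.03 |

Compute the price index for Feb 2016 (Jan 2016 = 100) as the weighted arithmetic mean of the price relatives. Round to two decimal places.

123.30

cooking oil: 17.6 × (8.29/6.88) = 17.6 × 1.204942 = 21.2070
tomatoes: 17.7 × (6.67/5.44) = 17.7 × 1.226103 = 21.7020
butter: 23.4 × (4.62/3.41) = 23.4 × 1.354839 = 31.7032
cheese: 23.9 × (13.26/11.69) = 23.9 × 1.134303 = 27.1098
bus fare: 17.4 × (4.03/3.25) = 17.4 × 1.240000 = 21.5760
Index = Σ wᵢ·(p₁ᵢ/p₀ᵢ) = 21.2070 + 21.7020 + 31.7032 + 27.1098 + 21.5760 = 123.2981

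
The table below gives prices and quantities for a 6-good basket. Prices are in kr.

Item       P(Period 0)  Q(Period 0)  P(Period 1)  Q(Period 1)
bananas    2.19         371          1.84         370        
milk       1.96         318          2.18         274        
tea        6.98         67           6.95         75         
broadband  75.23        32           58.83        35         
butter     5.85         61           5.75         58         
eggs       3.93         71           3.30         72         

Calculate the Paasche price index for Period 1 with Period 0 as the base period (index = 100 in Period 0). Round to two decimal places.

Paasche price index uses current-period quantities as weights.
ΣP(Period 1)·Q(Period 1) = 1.84×370 + 2.18×274 + 6.95×75 + 58.83×35 + 5.75×58 + 3.30×72 = 680.8 + 597.32 + 521.25 + 2059.05 + 333.5 + 237.6 = 4429.52
ΣP(Period 0)·Q(Period 1) = 2.19×370 + 1.96×274 + 6.98×75 + 75.23×35 + 5.85×58 + 3.93×72 = 810.3 + 537.04 + 523.5 + 2633.05 + 339.3 + 282.96 = 5126.15
Index = 4429.52 / 5126.15 × 100 = 86.4103

86.41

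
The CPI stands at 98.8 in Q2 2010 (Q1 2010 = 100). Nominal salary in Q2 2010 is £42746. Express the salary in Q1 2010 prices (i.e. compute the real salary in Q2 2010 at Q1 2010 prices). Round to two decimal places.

43265.18

Real = Nominal ÷ (Index/100) = 42746 ÷ (98.8/100)
     = 42746 ÷ 0.988 = 43265.1822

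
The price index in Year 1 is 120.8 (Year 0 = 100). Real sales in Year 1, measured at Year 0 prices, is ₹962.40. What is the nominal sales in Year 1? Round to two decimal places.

Nominal = Real × (Index/100) = 962.40 × (120.8/100)
        = 962.40 × 1.208 = 1162.5792

1162.58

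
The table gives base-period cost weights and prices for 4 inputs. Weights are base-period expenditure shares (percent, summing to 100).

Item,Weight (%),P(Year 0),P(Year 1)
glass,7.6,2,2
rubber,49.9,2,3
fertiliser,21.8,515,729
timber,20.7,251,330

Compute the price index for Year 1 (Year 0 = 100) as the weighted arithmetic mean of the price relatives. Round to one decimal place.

140.5

glass: 7.6 × (2/2) = 7.6 × 1.000000 = 7.6000
rubber: 49.9 × (3/2) = 49.9 × 1.500000 = 74.8500
fertiliser: 21.8 × (729/515) = 21.8 × 1.415534 = 30.8586
timber: 20.7 × (330/251) = 20.7 × 1.314741 = 27.2151
Index = Σ wᵢ·(p₁ᵢ/p₀ᵢ) = 7.6000 + 74.8500 + 30.8586 + 27.2151 = 140.5238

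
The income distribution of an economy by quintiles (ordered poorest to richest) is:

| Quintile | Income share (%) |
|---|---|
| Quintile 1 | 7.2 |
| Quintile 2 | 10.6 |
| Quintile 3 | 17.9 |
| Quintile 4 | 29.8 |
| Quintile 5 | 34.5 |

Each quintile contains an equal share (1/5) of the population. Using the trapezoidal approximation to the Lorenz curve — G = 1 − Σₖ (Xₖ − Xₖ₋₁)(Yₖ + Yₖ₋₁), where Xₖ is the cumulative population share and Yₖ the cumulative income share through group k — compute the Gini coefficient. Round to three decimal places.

0.295

Cumulative income shares Yₖ: 0.0720, 0.1780, 0.3570, 0.6550, 1.0000
Σ (Xₖ−Xₖ₋₁)(Yₖ+Yₖ₋₁) = (1/5)(0.0720+0.0000) + (1/5)(0.1780+0.0720) + (1/5)(0.3570+0.1780) + (1/5)(0.6550+0.3570) + (1/5)(1.0000+0.6550)
  = 0.0144 + 0.0500 + 0.1070 + 0.2024 + 0.3310 = 0.7048
G = 1 − 0.7048 = 0.2952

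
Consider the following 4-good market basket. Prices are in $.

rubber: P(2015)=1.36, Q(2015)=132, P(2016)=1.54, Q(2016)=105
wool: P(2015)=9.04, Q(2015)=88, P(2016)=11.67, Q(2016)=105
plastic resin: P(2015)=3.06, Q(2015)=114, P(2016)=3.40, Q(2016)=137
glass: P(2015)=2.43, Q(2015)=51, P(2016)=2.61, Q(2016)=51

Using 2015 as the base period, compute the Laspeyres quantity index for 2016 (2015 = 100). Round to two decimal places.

Laspeyres quantity index uses base-period prices as weights.
ΣP(2015)·Q(2016) = 1.36×105 + 9.04×105 + 3.06×137 + 2.43×51 = 142.8 + 949.2 + 419.22 + 123.93 = 1635.15
ΣP(2015)·Q(2015) = 1.36×132 + 9.04×88 + 3.06×114 + 2.43×51 = 179.52 + 795.52 + 348.84 + 123.93 = 1447.81
Index = 1635.15 / 1447.81 × 100 = 112.9395

112.94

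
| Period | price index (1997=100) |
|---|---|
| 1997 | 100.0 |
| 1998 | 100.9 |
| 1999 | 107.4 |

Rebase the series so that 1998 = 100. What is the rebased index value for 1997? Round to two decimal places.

Rebased(1997) = 100.0 / 100.9 × 100 = 99.1080

99.11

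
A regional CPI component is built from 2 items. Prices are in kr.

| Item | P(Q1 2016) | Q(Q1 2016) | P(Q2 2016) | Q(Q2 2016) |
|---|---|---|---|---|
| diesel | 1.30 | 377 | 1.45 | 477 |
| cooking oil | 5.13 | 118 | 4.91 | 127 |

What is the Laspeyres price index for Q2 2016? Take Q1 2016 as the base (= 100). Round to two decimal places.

Laspeyres price index uses base-period quantities as weights.
ΣP(Q2 2016)·Q(Q1 2016) = 1.45×377 + 4.91×118 = 546.65 + 579.38 = 1126.03
ΣP(Q1 2016)·Q(Q1 2016) = 1.30×377 + 5.13×118 = 490.1 + 605.34 = 1095.44
Index = 1126.03 / 1095.44 × 100 = 102.7925

102.79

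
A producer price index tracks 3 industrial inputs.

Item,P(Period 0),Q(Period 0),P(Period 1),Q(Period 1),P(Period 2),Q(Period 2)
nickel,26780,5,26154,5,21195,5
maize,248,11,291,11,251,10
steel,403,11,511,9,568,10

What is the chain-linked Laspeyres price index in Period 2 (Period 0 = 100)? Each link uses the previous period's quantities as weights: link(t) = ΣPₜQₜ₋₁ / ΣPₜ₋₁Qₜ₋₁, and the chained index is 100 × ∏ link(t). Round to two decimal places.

81.30

Link Period 0→Period 1:
ΣP(Period 1)Q(Period 0) = 26154×5 + 291×11 + 511×11 = 130770 + 3201 + 5621 = 139592
ΣP(Period 0)Q(Period 0) = 26780×5 + 248×11 + 403×11 = 133900 + 2728 + 4433 = 141061
link = 139592/141061 = 0.989586
Link Period 1→Period 2:
ΣP(Period 2)Q(Period 1) = 21195×5 + 251×11 + 568×9 = 105975 + 2761 + 5112 = 113848
ΣP(Period 1)Q(Period 1) = 26154×5 + 291×11 + 511×9 = 130770 + 3201 + 4599 = 138570
link = 113848/138570 = 0.821592
Chained index = 100 × 0.989586 × 0.821592 = 81.3036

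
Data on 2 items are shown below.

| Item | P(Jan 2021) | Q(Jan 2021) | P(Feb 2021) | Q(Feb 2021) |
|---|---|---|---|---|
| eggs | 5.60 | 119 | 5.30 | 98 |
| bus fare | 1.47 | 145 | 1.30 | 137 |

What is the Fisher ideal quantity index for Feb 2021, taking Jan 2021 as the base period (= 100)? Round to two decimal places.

Laspeyres component (base-period weights):
ΣP(Jan 2021)Q(Feb 2021) = 5.60×98 + 1.47×137 = 548.8 + 201.39 = 750.19
ΣP(Jan 2021)Q(Jan 2021) = 5.60×119 + 1.47×145 = 666.4 + 213.15 = 879.55
L = 750.19 / 879.55 × 100 = 85.2925
Paasche component (current-period weights):
ΣP(Feb 2021)Q(Feb 2021) = 5.30×98 + 1.30×137 = 519.4 + 178.1 = 697.5
ΣP(Feb 2021)Q(Jan 2021) = 5.30×119 + 1.30×145 = 630.7 + 188.5 = 819.2
P = 697.5 / 819.2 × 100 = 85.1440
Fisher = √(L × P) = √(85.2925 × 85.1440) = 85.2182

85.22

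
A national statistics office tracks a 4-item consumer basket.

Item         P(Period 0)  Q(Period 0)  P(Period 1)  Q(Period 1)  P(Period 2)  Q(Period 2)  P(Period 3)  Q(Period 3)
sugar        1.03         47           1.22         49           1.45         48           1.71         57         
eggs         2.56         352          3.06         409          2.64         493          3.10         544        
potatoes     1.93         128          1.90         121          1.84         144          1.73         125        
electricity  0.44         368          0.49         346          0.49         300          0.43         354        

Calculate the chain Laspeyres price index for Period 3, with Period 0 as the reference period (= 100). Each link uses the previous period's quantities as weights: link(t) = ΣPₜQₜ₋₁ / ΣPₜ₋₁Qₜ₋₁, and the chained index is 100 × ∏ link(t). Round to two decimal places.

115.35

Link Period 0→Period 1:
ΣP(Period 1)Q(Period 0) = 1.22×47 + 3.06×352 + 1.90×128 + 0.49×368 = 57.34 + 1077.12 + 243.2 + 180.32 = 1557.98
ΣP(Period 0)Q(Period 0) = 1.03×47 + 2.56×352 + 1.93×128 + 0.44×368 = 48.41 + 901.12 + 247.04 + 161.92 = 1358.49
link = 1557.98/1358.49 = 1.146847
Link Period 1→Period 2:
ΣP(Period 2)Q(Period 1) = 1.45×49 + 2.64×409 + 1.84×121 + 0.49×346 = 71.05 + 1079.76 + 222.64 + 169.54 = 1542.99
ΣP(Period 1)Q(Period 1) = 1.22×49 + 3.06×409 + 1.90×121 + 0.49×346 = 59.78 + 1251.54 + 229.9 + 169.54 = 1710.76
link = 1542.99/1710.76 = 0.901932
Link Period 2→Period 3:
ΣP(Period 3)Q(Period 2) = 1.71×48 + 3.10×493 + 1.73×144 + 0.43×300 = 82.08 + 1528.3 + 249.12 + 129 = 1988.5
ΣP(Period 2)Q(Period 2) = 1.45×48 + 2.64×493 + 1.84×144 + 0.49×300 = 69.6 + 1301.52 + 264.96 + 147 = 1783.08
link = 1988.5/1783.08 = 1.115205
Chained index = 100 × 1.146847 × 0.901932 × 1.115205 = 115.3544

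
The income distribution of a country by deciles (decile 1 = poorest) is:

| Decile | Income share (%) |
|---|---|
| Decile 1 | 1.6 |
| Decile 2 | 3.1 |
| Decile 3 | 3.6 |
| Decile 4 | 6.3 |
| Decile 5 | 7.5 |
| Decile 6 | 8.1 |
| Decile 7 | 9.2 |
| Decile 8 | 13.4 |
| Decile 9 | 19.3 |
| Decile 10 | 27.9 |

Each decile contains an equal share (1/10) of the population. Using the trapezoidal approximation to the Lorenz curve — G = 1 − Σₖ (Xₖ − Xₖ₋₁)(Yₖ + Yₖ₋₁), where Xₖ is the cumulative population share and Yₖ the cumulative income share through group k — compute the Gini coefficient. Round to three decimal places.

0.408

Cumulative income shares Yₖ: 0.0160, 0.0470, 0.0830, 0.1460, 0.2210, 0.3020, 0.3940, 0.5280, 0.7210, 1.0000
Σ (Xₖ−Xₖ₋₁)(Yₖ+Yₖ₋₁) = (1/10)(0.0160+0.0000) + (1/10)(0.0470+0.0160) + (1/10)(0.0830+0.0470) + (1/10)(0.1460+0.0830) + (1/10)(0.2210+0.1460) + (1/10)(0.3020+0.2210) + (1/10)(0.3940+0.3020) + (1/10)(0.5280+0.3940) + (1/10)(0.7210+0.5280) + (1/10)(1.0000+0.7210)
  = 0.0016 + 0.0063 + 0.0130 + 0.0229 + 0.0367 + 0.0523 + 0.0696 + 0.0922 + 0.1249 + 0.1721 = 0.5916
G = 1 − 0.5916 = 0.4084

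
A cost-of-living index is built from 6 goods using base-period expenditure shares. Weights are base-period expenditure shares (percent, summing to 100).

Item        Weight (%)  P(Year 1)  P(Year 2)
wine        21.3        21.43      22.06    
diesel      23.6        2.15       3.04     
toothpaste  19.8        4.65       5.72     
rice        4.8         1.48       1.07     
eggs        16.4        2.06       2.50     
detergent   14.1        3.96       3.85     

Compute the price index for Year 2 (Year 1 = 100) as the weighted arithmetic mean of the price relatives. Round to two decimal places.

wine: 21.3 × (22.06/21.43) = 21.3 × 1.029398 = 21.9262
diesel: 23.6 × (3.04/2.15) = 23.6 × 1.413953 = 33.3693
toothpaste: 19.8 × (5.72/4.65) = 19.8 × 1.230108 = 24.3561
rice: 4.8 × (1.07/1.48) = 4.8 × 0.722973 = 3.4703
eggs: 16.4 × (2.50/2.06) = 16.4 × 1.213592 = 19.9029
detergent: 14.1 × (3.85/3.96) = 14.1 × 0.972222 = 13.7083
Index = Σ wᵢ·(p₁ᵢ/p₀ᵢ) = 21.9262 + 33.3693 + 24.3561 + 3.4703 + 19.9029 + 13.7083 = 116.7331

116.73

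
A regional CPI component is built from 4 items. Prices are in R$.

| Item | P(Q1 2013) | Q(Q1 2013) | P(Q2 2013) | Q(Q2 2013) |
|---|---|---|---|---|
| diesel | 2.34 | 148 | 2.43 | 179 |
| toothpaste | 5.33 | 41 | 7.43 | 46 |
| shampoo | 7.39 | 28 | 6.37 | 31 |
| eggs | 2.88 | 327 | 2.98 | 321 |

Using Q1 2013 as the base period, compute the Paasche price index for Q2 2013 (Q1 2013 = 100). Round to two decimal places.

Paasche price index uses current-period quantities as weights.
ΣP(Q2 2013)·Q(Q2 2013) = 2.43×179 + 7.43×46 + 6.37×31 + 2.98×321 = 434.97 + 341.78 + 197.47 + 956.58 = 1930.8
ΣP(Q1 2013)·Q(Q2 2013) = 2.34×179 + 5.33×46 + 7.39×31 + 2.88×321 = 418.86 + 245.18 + 229.09 + 924.48 = 1817.61
Index = 1930.8 / 1817.61 × 100 = 106.2274

106.23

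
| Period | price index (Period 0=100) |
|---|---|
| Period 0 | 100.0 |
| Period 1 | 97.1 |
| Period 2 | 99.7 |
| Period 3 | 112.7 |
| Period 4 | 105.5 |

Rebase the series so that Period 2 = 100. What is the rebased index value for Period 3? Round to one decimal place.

Rebased(Period 3) = 112.7 / 99.7 × 100 = 113.0391

113.0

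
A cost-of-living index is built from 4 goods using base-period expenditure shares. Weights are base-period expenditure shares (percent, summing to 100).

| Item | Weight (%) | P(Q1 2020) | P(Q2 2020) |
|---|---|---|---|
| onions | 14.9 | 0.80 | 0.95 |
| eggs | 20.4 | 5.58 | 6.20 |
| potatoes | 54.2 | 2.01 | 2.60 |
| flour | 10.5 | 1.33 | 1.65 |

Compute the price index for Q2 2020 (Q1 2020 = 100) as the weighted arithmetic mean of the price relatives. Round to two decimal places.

123.50

onions: 14.9 × (0.95/0.80) = 14.9 × 1.187500 = 17.6937
eggs: 20.4 × (6.20/5.58) = 20.4 × 1.111111 = 22.6667
potatoes: 54.2 × (2.60/2.01) = 54.2 × 1.293532 = 70.1095
flour: 10.5 × (1.65/1.33) = 10.5 × 1.240602 = 13.0263
Index = Σ wᵢ·(p₁ᵢ/p₀ᵢ) = 17.6937 + 22.6667 + 70.1095 + 13.0263 = 123.4962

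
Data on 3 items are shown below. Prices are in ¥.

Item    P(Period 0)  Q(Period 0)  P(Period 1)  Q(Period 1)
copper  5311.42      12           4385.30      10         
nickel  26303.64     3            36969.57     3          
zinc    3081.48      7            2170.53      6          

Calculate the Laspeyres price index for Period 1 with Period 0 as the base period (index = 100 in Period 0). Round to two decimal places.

108.83

Laspeyres price index uses base-period quantities as weights.
ΣP(Period 1)·Q(Period 0) = 4385.30×12 + 36969.57×3 + 2170.53×7 = 52623.6 + 110908.71 + 15193.71 = 178726.02
ΣP(Period 0)·Q(Period 0) = 5311.42×12 + 26303.64×3 + 3081.48×7 = 63737.04 + 78910.92 + 21570.36 = 164218.32
Index = 178726.02 / 164218.32 × 100 = 108.8344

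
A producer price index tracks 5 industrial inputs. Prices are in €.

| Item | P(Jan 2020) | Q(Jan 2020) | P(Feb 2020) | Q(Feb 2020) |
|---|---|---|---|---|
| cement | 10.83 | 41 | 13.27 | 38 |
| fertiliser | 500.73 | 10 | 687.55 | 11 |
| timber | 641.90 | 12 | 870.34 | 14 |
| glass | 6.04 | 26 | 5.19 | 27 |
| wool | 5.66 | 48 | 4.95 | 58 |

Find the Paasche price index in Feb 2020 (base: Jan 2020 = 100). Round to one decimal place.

134.3

Paasche price index uses current-period quantities as weights.
ΣP(Feb 2020)·Q(Feb 2020) = 13.27×38 + 687.55×11 + 870.34×14 + 5.19×27 + 4.95×58 = 504.26 + 7563.05 + 12184.76 + 140.13 + 287.1 = 20679.3
ΣP(Jan 2020)·Q(Feb 2020) = 10.83×38 + 500.73×11 + 641.90×14 + 6.04×27 + 5.66×58 = 411.54 + 5508.03 + 8986.6 + 163.08 + 328.28 = 15397.53
Index = 20679.3 / 15397.53 × 100 = 134.3027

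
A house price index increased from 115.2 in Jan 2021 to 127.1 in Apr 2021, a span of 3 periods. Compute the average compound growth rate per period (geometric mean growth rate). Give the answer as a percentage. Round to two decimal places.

3.33%

Growth factor = (127.1/115.2)^(1/3) = (1.103299)^(1/3) = 1.033311
Growth rate = 1.033311 − 1 = 0.033311 = 3.3311%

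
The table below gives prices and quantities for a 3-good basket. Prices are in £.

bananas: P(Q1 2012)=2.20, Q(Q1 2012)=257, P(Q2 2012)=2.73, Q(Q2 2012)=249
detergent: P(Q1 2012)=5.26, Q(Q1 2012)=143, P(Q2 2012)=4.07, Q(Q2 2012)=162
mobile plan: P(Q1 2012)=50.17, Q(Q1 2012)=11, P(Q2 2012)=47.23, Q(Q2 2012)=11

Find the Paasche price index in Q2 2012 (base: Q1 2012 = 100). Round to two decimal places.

Paasche price index uses current-period quantities as weights.
ΣP(Q2 2012)·Q(Q2 2012) = 2.73×249 + 4.07×162 + 47.23×11 = 679.77 + 659.34 + 519.53 = 1858.64
ΣP(Q1 2012)·Q(Q2 2012) = 2.20×249 + 5.26×162 + 50.17×11 = 547.8 + 852.12 + 551.87 = 1951.79
Index = 1858.64 / 1951.79 × 100 = 95.2275

95.23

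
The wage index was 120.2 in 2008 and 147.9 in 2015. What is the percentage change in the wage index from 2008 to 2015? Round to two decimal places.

23.04%

Change = (147.9 − 120.2) / 120.2 × 100
       = 27.7 / 120.2 × 100 = 23.0449%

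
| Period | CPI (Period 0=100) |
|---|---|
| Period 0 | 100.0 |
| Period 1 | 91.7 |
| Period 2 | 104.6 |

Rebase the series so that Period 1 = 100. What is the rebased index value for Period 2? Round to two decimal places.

114.07

Rebased(Period 2) = 104.6 / 91.7 × 100 = 114.0676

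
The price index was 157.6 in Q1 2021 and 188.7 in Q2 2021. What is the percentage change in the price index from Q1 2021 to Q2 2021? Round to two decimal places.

19.73%

Change = (188.7 − 157.6) / 157.6 × 100
       = 31.1 / 157.6 × 100 = 19.7335%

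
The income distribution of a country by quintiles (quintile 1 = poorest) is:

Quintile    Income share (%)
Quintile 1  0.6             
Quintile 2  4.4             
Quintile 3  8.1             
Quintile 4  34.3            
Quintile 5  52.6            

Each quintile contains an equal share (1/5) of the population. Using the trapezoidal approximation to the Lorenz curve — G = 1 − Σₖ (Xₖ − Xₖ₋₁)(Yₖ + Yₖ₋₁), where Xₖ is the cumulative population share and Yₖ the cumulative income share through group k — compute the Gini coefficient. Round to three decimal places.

0.536

Cumulative income shares Yₖ: 0.0060, 0.0500, 0.1310, 0.4740, 1.0000
Σ (Xₖ−Xₖ₋₁)(Yₖ+Yₖ₋₁) = (1/5)(0.0060+0.0000) + (1/5)(0.0500+0.0060) + (1/5)(0.1310+0.0500) + (1/5)(0.4740+0.1310) + (1/5)(1.0000+0.4740)
  = 0.0012 + 0.0112 + 0.0362 + 0.1210 + 0.2948 = 0.4644
G = 1 − 0.4644 = 0.5356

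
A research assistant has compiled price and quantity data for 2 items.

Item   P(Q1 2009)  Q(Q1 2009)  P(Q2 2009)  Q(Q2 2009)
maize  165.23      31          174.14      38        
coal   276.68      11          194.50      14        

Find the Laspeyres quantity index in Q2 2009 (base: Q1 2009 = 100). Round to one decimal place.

124.3

Laspeyres quantity index uses base-period prices as weights.
ΣP(Q1 2009)·Q(Q2 2009) = 165.23×38 + 276.68×14 = 6278.74 + 3873.52 = 10152.26
ΣP(Q1 2009)·Q(Q1 2009) = 165.23×31 + 276.68×11 = 5122.13 + 3043.48 = 8165.61
Index = 10152.26 / 8165.61 × 100 = 124.3295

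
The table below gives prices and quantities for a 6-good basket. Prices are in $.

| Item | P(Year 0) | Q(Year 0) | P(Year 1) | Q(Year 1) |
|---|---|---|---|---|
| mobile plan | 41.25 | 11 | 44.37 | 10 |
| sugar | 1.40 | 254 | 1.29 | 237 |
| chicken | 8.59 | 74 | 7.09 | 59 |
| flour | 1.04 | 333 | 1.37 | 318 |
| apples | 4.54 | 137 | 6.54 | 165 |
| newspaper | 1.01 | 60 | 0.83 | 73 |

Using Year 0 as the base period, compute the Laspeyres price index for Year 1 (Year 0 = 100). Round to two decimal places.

Laspeyres price index uses base-period quantities as weights.
ΣP(Year 1)·Q(Year 0) = 44.37×11 + 1.29×254 + 7.09×74 + 1.37×333 + 6.54×137 + 0.83×60 = 488.07 + 327.66 + 524.66 + 456.21 + 895.98 + 49.8 = 2742.38
ΣP(Year 0)·Q(Year 0) = 41.25×11 + 1.40×254 + 8.59×74 + 1.04×333 + 4.54×137 + 1.01×60 = 453.75 + 355.6 + 635.66 + 346.32 + 621.98 + 60.6 = 2473.91
Index = 2742.38 / 2473.91 × 100 = 110.8521

110.85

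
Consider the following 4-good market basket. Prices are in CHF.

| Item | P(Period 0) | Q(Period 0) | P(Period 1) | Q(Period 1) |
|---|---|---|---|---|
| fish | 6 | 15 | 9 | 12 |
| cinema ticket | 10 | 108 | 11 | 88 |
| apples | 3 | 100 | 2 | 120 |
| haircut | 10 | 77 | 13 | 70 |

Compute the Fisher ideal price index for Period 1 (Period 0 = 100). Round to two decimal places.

Laspeyres component (base-period weights):
ΣP(Period 1)Q(Period 0) = 9×15 + 11×108 + 2×100 + 13×77 = 135 + 1188 + 200 + 1001 = 2524
ΣP(Period 0)Q(Period 0) = 6×15 + 10×108 + 3×100 + 10×77 = 90 + 1080 + 300 + 770 = 2240
L = 2524 / 2240 × 100 = 112.6786
Paasche component (current-period weights):
ΣP(Period 1)Q(Period 1) = 9×12 + 11×88 + 2×120 + 13×70 = 108 + 968 + 240 + 910 = 2226
ΣP(Period 0)Q(Period 1) = 6×12 + 10×88 + 3×120 + 10×70 = 72 + 880 + 360 + 700 = 2012
P = 2226 / 2012 × 100 = 110.6362
Fisher = √(L × P) = √(112.6786 × 110.6362) = 111.6527

111.65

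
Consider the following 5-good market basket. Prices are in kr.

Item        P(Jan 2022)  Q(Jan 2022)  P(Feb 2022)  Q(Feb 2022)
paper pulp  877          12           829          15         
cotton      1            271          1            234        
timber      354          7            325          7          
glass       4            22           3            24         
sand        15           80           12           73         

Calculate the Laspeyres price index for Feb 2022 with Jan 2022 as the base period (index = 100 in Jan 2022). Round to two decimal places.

92.85

Laspeyres price index uses base-period quantities as weights.
ΣP(Feb 2022)·Q(Jan 2022) = 829×12 + 1×271 + 325×7 + 3×22 + 12×80 = 9948 + 271 + 2275 + 66 + 960 = 13520
ΣP(Jan 2022)·Q(Jan 2022) = 877×12 + 1×271 + 354×7 + 4×22 + 15×80 = 10524 + 271 + 2478 + 88 + 1200 = 14561
Index = 13520 / 14561 × 100 = 92.8508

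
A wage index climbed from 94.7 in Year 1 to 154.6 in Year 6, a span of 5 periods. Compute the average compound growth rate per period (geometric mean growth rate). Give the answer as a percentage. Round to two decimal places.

Growth factor = (154.6/94.7)^(1/5) = (1.632524)^(1/5) = 1.102991
Growth rate = 1.102991 − 1 = 0.102991 = 10.2991%

10.30%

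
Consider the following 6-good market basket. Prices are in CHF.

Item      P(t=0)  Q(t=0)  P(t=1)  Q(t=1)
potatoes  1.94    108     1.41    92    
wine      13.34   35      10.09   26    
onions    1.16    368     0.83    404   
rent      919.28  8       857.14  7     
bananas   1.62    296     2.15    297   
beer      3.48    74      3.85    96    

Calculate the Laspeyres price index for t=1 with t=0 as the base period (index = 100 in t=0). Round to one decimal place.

Laspeyres price index uses base-period quantities as weights.
ΣP(t=1)·Q(t=0) = 1.41×108 + 10.09×35 + 0.83×368 + 857.14×8 + 2.15×296 + 3.85×74 = 152.28 + 353.15 + 305.44 + 6857.12 + 636.4 + 284.9 = 8589.29
ΣP(t=0)·Q(t=0) = 1.94×108 + 13.34×35 + 1.16×368 + 919.28×8 + 1.62×296 + 3.48×74 = 209.52 + 466.9 + 426.88 + 7354.24 + 479.52 + 257.52 = 9194.58
Index = 8589.29 / 9194.58 × 100 = 93.4169

93.4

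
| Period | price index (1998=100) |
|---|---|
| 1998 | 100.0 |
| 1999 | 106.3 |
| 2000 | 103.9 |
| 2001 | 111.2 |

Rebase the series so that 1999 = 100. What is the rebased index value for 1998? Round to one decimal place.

Rebased(1998) = 100.0 / 106.3 × 100 = 94.0734

94.1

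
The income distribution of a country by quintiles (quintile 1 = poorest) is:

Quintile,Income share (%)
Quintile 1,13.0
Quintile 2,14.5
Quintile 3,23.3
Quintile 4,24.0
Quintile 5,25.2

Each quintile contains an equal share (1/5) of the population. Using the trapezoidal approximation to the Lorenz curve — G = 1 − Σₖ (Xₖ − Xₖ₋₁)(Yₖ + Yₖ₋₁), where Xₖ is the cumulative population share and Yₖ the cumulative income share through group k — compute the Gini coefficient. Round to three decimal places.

Cumulative income shares Yₖ: 0.1300, 0.2750, 0.5080, 0.7480, 1.0000
Σ (Xₖ−Xₖ₋₁)(Yₖ+Yₖ₋₁) = (1/5)(0.1300+0.0000) + (1/5)(0.2750+0.1300) + (1/5)(0.5080+0.2750) + (1/5)(0.7480+0.5080) + (1/5)(1.0000+0.7480)
  = 0.0260 + 0.0810 + 0.1566 + 0.2512 + 0.3496 = 0.8644
G = 1 − 0.8644 = 0.1356

0.136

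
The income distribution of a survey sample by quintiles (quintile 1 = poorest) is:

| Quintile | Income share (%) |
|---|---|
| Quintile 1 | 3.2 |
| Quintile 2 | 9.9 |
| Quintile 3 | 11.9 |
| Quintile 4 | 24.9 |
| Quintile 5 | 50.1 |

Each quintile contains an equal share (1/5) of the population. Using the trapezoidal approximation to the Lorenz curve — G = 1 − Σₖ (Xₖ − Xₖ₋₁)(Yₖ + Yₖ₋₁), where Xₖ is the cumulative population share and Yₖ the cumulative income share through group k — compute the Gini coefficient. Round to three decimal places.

0.435

Cumulative income shares Yₖ: 0.0320, 0.1310, 0.2500, 0.4990, 1.0000
Σ (Xₖ−Xₖ₋₁)(Yₖ+Yₖ₋₁) = (1/5)(0.0320+0.0000) + (1/5)(0.1310+0.0320) + (1/5)(0.2500+0.1310) + (1/5)(0.4990+0.2500) + (1/5)(1.0000+0.4990)
  = 0.0064 + 0.0326 + 0.0762 + 0.1498 + 0.2998 = 0.5648
G = 1 − 0.5648 = 0.4352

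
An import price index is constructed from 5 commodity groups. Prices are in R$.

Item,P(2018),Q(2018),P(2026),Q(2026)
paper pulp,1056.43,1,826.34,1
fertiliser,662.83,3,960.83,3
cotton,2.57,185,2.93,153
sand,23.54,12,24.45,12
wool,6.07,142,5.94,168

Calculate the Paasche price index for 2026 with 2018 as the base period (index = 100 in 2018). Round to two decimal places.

114.94

Paasche price index uses current-period quantities as weights.
ΣP(2026)·Q(2026) = 826.34×1 + 960.83×3 + 2.93×153 + 24.45×12 + 5.94×168 = 826.34 + 2882.49 + 448.29 + 293.4 + 997.92 = 5448.44
ΣP(2018)·Q(2026) = 1056.43×1 + 662.83×3 + 2.57×153 + 23.54×12 + 6.07×168 = 1056.43 + 1988.49 + 393.21 + 282.48 + 1019.76 = 4740.37
Index = 5448.44 / 4740.37 × 100 = 114.9370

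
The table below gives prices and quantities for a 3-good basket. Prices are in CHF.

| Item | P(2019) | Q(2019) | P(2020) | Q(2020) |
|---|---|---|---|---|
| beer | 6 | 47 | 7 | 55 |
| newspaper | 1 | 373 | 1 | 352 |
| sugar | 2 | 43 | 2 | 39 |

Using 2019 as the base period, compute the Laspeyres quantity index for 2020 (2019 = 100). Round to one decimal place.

Laspeyres quantity index uses base-period prices as weights.
ΣP(2019)·Q(2020) = 6×55 + 1×352 + 2×39 = 330 + 352 + 78 = 760
ΣP(2019)·Q(2019) = 6×47 + 1×373 + 2×43 = 282 + 373 + 86 = 741
Index = 760 / 741 × 100 = 102.5641

102.6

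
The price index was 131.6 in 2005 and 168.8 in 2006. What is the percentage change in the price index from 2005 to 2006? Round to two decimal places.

Change = (168.8 − 131.6) / 131.6 × 100
       = 37.2 / 131.6 × 100 = 28.2675%

28.27%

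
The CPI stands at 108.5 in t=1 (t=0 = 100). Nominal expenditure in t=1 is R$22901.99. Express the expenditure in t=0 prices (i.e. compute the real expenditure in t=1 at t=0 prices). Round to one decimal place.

21107.8

Real = Nominal ÷ (Index/100) = 22901.99 ÷ (108.5/100)
     = 22901.99 ÷ 1.085 = 21107.8249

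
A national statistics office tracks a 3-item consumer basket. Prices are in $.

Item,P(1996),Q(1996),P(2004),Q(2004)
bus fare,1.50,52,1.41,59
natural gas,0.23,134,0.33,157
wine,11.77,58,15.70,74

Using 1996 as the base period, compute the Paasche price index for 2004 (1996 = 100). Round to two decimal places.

Paasche price index uses current-period quantities as weights.
ΣP(2004)·Q(2004) = 1.41×59 + 0.33×157 + 15.70×74 = 83.19 + 51.81 + 1161.8 = 1296.8
ΣP(1996)·Q(2004) = 1.50×59 + 0.23×157 + 11.77×74 = 88.5 + 36.11 + 870.98 = 995.59
Index = 1296.8 / 995.59 × 100 = 130.2544

130.25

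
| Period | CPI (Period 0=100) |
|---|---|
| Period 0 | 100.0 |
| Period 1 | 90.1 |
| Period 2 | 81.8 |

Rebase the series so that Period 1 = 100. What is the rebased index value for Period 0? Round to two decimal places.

Rebased(Period 0) = 100.0 / 90.1 × 100 = 110.9878

110.99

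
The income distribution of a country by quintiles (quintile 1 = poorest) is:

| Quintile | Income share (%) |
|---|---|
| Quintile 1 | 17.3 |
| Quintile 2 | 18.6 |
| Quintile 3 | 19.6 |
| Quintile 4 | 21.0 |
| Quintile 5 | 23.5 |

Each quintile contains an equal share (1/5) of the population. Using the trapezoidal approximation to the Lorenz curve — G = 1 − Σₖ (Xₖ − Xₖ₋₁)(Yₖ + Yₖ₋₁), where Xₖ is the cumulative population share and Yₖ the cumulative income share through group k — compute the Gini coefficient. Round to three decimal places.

0.059

Cumulative income shares Yₖ: 0.1730, 0.3590, 0.5550, 0.7650, 1.0000
Σ (Xₖ−Xₖ₋₁)(Yₖ+Yₖ₋₁) = (1/5)(0.1730+0.0000) + (1/5)(0.3590+0.1730) + (1/5)(0.5550+0.3590) + (1/5)(0.7650+0.5550) + (1/5)(1.0000+0.7650)
  = 0.0346 + 0.1064 + 0.1828 + 0.2640 + 0.3530 = 0.9408
G = 1 − 0.9408 = 0.0592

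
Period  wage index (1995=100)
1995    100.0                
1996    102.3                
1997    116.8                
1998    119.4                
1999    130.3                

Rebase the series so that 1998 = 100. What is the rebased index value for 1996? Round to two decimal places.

85.68

Rebased(1996) = 102.3 / 119.4 × 100 = 85.6784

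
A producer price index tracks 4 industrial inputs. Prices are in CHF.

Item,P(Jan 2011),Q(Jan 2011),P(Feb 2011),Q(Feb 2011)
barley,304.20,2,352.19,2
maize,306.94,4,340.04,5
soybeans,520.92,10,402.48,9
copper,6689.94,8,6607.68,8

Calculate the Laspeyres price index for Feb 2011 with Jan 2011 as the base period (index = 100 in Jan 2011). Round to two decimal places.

97.33

Laspeyres price index uses base-period quantities as weights.
ΣP(Feb 2011)·Q(Jan 2011) = 352.19×2 + 340.04×4 + 402.48×10 + 6607.68×8 = 704.38 + 1360.16 + 4024.8 + 52861.44 = 58950.78
ΣP(Jan 2011)·Q(Jan 2011) = 304.20×2 + 306.94×4 + 520.92×10 + 6689.94×8 = 608.4 + 1227.76 + 5209.2 + 53519.52 = 60564.88
Index = 58950.78 / 60564.88 × 100 = 97.3349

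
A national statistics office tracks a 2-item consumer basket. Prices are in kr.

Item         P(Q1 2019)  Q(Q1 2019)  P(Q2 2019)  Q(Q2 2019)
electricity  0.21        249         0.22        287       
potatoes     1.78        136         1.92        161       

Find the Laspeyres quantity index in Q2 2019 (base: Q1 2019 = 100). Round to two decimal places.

Laspeyres quantity index uses base-period prices as weights.
ΣP(Q1 2019)·Q(Q2 2019) = 0.21×287 + 1.78×161 = 60.27 + 286.58 = 346.85
ΣP(Q1 2019)·Q(Q1 2019) = 0.21×249 + 1.78×136 = 52.29 + 242.08 = 294.37
Index = 346.85 / 294.37 × 100 = 117.8279

117.83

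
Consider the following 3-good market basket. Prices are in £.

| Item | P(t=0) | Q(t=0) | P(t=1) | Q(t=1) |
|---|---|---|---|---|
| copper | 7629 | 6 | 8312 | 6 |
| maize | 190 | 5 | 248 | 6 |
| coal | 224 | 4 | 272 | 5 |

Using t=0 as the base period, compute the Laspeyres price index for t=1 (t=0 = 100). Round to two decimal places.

109.62

Laspeyres price index uses base-period quantities as weights.
ΣP(t=1)·Q(t=0) = 8312×6 + 248×5 + 272×4 = 49872 + 1240 + 1088 = 52200
ΣP(t=0)·Q(t=0) = 7629×6 + 190×5 + 224×4 = 45774 + 950 + 896 = 47620
Index = 52200 / 47620 × 100 = 109.6178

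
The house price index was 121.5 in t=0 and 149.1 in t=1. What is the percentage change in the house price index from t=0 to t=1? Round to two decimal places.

22.72%

Change = (149.1 − 121.5) / 121.5 × 100
       = 27.6 / 121.5 × 100 = 22.7160%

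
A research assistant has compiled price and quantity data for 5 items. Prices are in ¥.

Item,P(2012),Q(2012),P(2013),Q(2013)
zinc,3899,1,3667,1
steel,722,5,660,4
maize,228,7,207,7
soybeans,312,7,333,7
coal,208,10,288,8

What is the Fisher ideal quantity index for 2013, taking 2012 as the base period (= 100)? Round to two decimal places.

91.21

Laspeyres component (base-period weights):
ΣP(2012)Q(2013) = 3899×1 + 722×4 + 228×7 + 312×7 + 208×8 = 3899 + 2888 + 1596 + 2184 + 1664 = 12231
ΣP(2012)Q(2012) = 3899×1 + 722×5 + 228×7 + 312×7 + 208×10 = 3899 + 3610 + 1596 + 2184 + 2080 = 13369
L = 12231 / 13369 × 100 = 91.4878
Paasche component (current-period weights):
ΣP(2013)Q(2013) = 3667×1 + 660×4 + 207×7 + 333×7 + 288×8 = 3667 + 2640 + 1449 + 2331 + 2304 = 12391
ΣP(2013)Q(2012) = 3667×1 + 660×5 + 207×7 + 333×7 + 288×10 = 3667 + 3300 + 1449 + 2331 + 2880 = 13627
P = 12391 / 13627 × 100 = 90.9298
Fisher = √(L × P) = √(91.4878 × 90.9298) = 91.2083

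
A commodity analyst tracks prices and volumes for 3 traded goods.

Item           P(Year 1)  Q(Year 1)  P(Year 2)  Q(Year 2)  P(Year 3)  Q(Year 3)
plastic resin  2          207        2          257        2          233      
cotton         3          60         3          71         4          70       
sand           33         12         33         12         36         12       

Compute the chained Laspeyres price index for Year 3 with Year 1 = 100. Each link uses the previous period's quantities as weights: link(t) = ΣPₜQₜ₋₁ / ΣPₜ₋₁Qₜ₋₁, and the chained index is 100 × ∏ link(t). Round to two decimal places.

Link Year 1→Year 2:
ΣP(Year 2)Q(Year 1) = 2×207 + 3×60 + 33×12 = 414 + 180 + 396 = 990
ΣP(Year 1)Q(Year 1) = 2×207 + 3×60 + 33×12 = 414 + 180 + 396 = 990
link = 990/990 = 1.000000
Link Year 2→Year 3:
ΣP(Year 3)Q(Year 2) = 2×257 + 4×71 + 36×12 = 514 + 284 + 432 = 1230
ΣP(Year 2)Q(Year 2) = 2×257 + 3×71 + 33×12 = 514 + 213 + 396 = 1123
link = 1230/1123 = 1.095280
Chained index = 100 × 1.000000 × 1.095280 = 109.5280

109.53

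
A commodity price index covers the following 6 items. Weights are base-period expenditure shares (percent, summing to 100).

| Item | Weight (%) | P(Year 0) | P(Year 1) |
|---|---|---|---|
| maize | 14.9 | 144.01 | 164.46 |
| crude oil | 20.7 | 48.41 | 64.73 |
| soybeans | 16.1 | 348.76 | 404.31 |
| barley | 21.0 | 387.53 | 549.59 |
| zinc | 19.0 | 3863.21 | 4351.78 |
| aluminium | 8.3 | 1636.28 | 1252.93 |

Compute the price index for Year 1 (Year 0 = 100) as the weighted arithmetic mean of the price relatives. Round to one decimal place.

120.9

maize: 14.9 × (164.46/144.01) = 14.9 × 1.142004 = 17.0159
crude oil: 20.7 × (64.73/48.41) = 20.7 × 1.337120 = 27.6784
soybeans: 16.1 × (404.31/348.76) = 16.1 × 1.159279 = 18.6644
barley: 21.0 × (549.59/387.53) = 21.0 × 1.418187 = 29.7819
zinc: 19.0 × (4351.78/3863.21) = 19.0 × 1.126467 = 21.4029
aluminium: 8.3 × (1252.93/1636.28) = 8.3 × 0.765719 = 6.3555
Index = Σ wᵢ·(p₁ᵢ/p₀ᵢ) = 17.0159 + 27.6784 + 18.6644 + 29.7819 + 21.4029 + 6.3555 = 120.8989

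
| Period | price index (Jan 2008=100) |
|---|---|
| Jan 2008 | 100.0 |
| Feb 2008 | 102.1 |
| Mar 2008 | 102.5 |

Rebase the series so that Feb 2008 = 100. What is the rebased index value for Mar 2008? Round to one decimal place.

Rebased(Mar 2008) = 102.5 / 102.1 × 100 = 100.3918

100.4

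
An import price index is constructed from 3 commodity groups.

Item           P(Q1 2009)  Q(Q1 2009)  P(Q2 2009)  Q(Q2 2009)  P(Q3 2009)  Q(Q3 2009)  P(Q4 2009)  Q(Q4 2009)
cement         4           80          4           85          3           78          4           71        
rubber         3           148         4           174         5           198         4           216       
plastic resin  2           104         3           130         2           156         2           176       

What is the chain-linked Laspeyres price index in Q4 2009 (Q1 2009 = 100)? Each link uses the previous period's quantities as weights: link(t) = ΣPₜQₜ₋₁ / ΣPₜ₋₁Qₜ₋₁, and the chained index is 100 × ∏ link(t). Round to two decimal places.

Link Q1 2009→Q2 2009:
ΣP(Q2 2009)Q(Q1 2009) = 4×80 + 4×148 + 3×104 = 320 + 592 + 312 = 1224
ΣP(Q1 2009)Q(Q1 2009) = 4×80 + 3×148 + 2×104 = 320 + 444 + 208 = 972
link = 1224/972 = 1.259259
Link Q2 2009→Q3 2009:
ΣP(Q3 2009)Q(Q2 2009) = 3×85 + 5×174 + 2×130 = 255 + 870 + 260 = 1385
ΣP(Q2 2009)Q(Q2 2009) = 4×85 + 4×174 + 3×130 = 340 + 696 + 390 = 1426
link = 1385/1426 = 0.971248
Link Q3 2009→Q4 2009:
ΣP(Q4 2009)Q(Q3 2009) = 4×78 + 4×198 + 2×156 = 312 + 792 + 312 = 1416
ΣP(Q3 2009)Q(Q3 2009) = 3×78 + 5×198 + 2×156 = 234 + 990 + 312 = 1536
link = 1416/1536 = 0.921875
Chained index = 100 × 1.259259 × 0.971248 × 0.921875 = 112.7502

112.75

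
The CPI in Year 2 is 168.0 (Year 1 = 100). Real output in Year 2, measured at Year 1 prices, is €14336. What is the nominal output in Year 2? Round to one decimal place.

Nominal = Real × (Index/100) = 14336 × (168.0/100)
        = 14336 × 1.680 = 24084.4800

24084.5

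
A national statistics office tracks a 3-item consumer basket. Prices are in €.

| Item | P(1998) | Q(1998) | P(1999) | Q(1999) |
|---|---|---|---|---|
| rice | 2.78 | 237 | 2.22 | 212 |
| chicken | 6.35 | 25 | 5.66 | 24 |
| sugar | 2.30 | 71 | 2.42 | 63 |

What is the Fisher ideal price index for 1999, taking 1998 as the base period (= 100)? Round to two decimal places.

85.59

Laspeyres component (base-period weights):
ΣP(1999)Q(1998) = 2.22×237 + 5.66×25 + 2.42×71 = 526.14 + 141.5 + 171.82 = 839.46
ΣP(1998)Q(1998) = 2.78×237 + 6.35×25 + 2.30×71 = 658.86 + 158.75 + 163.3 = 980.91
L = 839.46 / 980.91 × 100 = 85.5797
Paasche component (current-period weights):
ΣP(1999)Q(1999) = 2.22×212 + 5.66×24 + 2.42×63 = 470.64 + 135.84 + 152.46 = 758.94
ΣP(1998)Q(1999) = 2.78×212 + 6.35×24 + 2.30×63 = 589.36 + 152.4 + 144.9 = 886.66
P = 758.94 / 886.66 × 100 = 85.5954
Fisher = √(L × P) = √(85.5797 × 85.5954) = 85.5875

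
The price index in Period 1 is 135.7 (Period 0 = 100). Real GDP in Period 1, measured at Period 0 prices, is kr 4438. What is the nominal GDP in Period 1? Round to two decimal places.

6022.37

Nominal = Real × (Index/100) = 4438 × (135.7/100)
        = 4438 × 1.357 = 6022.3660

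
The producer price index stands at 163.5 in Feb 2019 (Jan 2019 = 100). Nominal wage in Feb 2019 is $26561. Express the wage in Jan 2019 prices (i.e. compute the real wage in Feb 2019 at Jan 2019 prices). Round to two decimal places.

16245.26

Real = Nominal ÷ (Index/100) = 26561 ÷ (163.5/100)
     = 26561 ÷ 1.635 = 16245.2599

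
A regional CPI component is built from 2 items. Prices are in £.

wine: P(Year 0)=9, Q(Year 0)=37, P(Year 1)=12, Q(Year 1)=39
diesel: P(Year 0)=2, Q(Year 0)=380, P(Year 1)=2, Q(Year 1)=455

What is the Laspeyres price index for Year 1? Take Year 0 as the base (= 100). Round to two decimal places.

110.16

Laspeyres price index uses base-period quantities as weights.
ΣP(Year 1)·Q(Year 0) = 12×37 + 2×380 = 444 + 760 = 1204
ΣP(Year 0)·Q(Year 0) = 9×37 + 2×380 = 333 + 760 = 1093
Index = 1204 / 1093 × 100 = 110.1555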